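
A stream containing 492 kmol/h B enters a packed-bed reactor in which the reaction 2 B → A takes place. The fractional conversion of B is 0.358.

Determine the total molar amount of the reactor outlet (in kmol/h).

B reacted = 0.358 × 492 = 176.1 kmol/h; ν_B = −2, so ξ = 176.1/2 = 88.07 kmol/h.
Outlet amounts (n = n₀ + ν ξ):
  B: 492 − 2(88.07) = 315.9
  A: 0 + 1(88.07) = 88.07
Total out = 315.9 + 88.07 = 403.9 kmol/h.

404 kmol/h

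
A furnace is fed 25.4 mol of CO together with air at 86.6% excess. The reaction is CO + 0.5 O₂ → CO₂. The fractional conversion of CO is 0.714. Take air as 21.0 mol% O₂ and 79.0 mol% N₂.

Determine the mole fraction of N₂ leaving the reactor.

0.69

Stoichiometric O₂ = 0.5 × 25.4 = 12.7 mol; O₂ fed = 12.7 × 1.866 = 23.7 mol.
N₂ fed = 23.7 × 79/21 = 89.15 mol.
Fuel reacted = 0.714 × 25.4 → ξ = 18.14 mol.
Outlet (n = n₀ + ν ξ):
  CO: 25.4 − 1(18.14) = 7.264
  O₂: 23.7 − 0.5(18.14) = 14.63
  N₂: 89.15 (inert)
  CO₂: 0 + 1(18.14) = 18.14
Total out = 129.2 mol; y_N₂ = 89.15 / 129.2 = 0.6901.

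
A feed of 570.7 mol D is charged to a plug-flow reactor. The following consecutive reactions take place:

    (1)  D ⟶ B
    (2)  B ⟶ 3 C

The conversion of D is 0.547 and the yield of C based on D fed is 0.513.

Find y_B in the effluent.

0.28

Conversion of D: D consumed = 1ξ₁ = 0.547 × 570.7 → ξ₁ = 312.2 mol.
Yield of C: 3ξ₂ / 570.7 = 0.513 → ξ₂ = 97.59 mol.
Outlet amounts (n = n₀ + Σ ν·ξ):
  D: 570.7 − 1(312.2) = 258.5
  B: 0 + 1(312.2) − 1(97.59) = 214.6
  C: 0 + 3(97.59) = 292.8
Total out = 765.9 mol; y_B = 214.6 / 765.9 = 0.2802.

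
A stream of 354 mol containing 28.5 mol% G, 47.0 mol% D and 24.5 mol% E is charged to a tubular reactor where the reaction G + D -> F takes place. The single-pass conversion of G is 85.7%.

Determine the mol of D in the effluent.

G reacted = 0.857 × 100.9 = 86.46 mol; ν_G = −1, so ξ = 86.46/1 = 86.46 mol.
Outlet amounts (n = n₀ + ν ξ):
  G: 100.9 − 1(86.46) = 14.43
  D: 166.4 − 1(86.46) = 79.92
  F: 0 + 1(86.46) = 86.46
  E: 86.73 (inert)

79.9 mol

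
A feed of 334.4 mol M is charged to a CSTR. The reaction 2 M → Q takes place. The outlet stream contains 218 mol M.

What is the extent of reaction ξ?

ξ = 58.2 mol

For M: n = n₀ − 2ξ → 218 = 334.4 − 2ξ, giving ξ = 58.2 mol.
Outlet amounts (n = n₀ + ν ξ):
  M: 334.4 − 2(58.2) = 218
  Q: 0 + 1(58.2) = 58.2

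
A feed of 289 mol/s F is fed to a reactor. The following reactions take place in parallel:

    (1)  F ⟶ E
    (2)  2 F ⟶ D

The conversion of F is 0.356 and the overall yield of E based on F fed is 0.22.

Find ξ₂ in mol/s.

ξ₂ = 19.7 mol/s

Yield of E: 1ξ₁ / 289 = 0.22 → ξ₁ = 63.58 mol/s.
Conversion of F: 1ξ₁ + 2ξ₂ = 0.356 × 289 = 102.9 → ξ₂ = 19.65 mol/s.
Outlet amounts (n = n₀ + Σ ν·ξ):
  F: 289 − 1(63.58) − 2(19.65) = 186.1
  E: 0 + 1(63.58) = 63.58
  D: 0 + 1(19.65) = 19.65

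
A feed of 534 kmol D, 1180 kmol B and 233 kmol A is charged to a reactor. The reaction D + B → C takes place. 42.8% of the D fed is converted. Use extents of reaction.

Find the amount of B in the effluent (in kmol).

951 kmol

D reacted = 0.428 × 534 = 228.6 kmol; ν_D = −1, so ξ = 228.6/1 = 228.6 kmol.
Outlet amounts (n = n₀ + ν ξ):
  D: 534 − 1(228.6) = 305.4
  B: 1180 − 1(228.6) = 951.4
  C: 0 + 1(228.6) = 228.6
  A: 233 (inert)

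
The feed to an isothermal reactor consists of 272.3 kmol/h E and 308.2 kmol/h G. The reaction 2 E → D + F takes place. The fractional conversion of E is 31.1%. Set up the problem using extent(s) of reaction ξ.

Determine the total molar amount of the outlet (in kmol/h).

580 kmol/h

E reacted = 0.311 × 272.3 = 84.69 kmol/h; ν_E = −2, so ξ = 84.69/2 = 42.34 kmol/h.
Outlet amounts (n = n₀ + ν ξ):
  E: 272.3 − 2(42.34) = 187.6
  D: 0 + 1(42.34) = 42.34
  F: 0 + 1(42.34) = 42.34
  G: 308.2 (inert)
Total out = 187.6 + 42.34 + 42.34 + 308.2 = 580.5 kmol/h.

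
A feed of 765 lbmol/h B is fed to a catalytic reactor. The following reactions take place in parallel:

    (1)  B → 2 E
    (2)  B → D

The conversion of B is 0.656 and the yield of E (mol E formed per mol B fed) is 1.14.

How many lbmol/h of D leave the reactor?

65.8 lbmol/h

Yield of E: 2ξ₁ / 765 = 1.14 → ξ₁ = 436 lbmol/h.
Conversion of B: 1ξ₁ + 1ξ₂ = 0.656 × 765 = 501.8 → ξ₂ = 65.79 lbmol/h.
Outlet amounts (n = n₀ + Σ ν·ξ):
  B: 765 − 1(436) − 1(65.79) = 263.2
  E: 0 + 2(436) = 872.1
  D: 0 + 1(65.79) = 65.79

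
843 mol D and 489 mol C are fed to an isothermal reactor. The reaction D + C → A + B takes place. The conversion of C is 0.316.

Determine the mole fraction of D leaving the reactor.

C reacted = 0.316 × 489 = 154.5 mol; ν_C = −1, so ξ = 154.5/1 = 154.5 mol.
Outlet amounts (n = n₀ + ν ξ):
  D: 843 − 1(154.5) = 688.5
  C: 489 − 1(154.5) = 334.5
  A: 0 + 1(154.5) = 154.5
  B: 0 + 1(154.5) = 154.5
Total out = 1332 mol; y_D = 688.5 / 1332 = 0.5169.

0.517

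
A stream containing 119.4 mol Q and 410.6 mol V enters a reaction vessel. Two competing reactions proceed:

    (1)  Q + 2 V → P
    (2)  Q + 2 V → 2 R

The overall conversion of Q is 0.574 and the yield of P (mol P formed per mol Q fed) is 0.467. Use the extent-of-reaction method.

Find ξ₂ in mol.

ξ₂ = 12.8 mol

Yield of P: 1ξ₁ / 119.4 = 0.467 → ξ₁ = 55.76 mol.
Conversion of Q: 1ξ₁ + 1ξ₂ = 0.574 × 119.4 = 68.54 → ξ₂ = 12.78 mol.
Outlet amounts (n = n₀ + Σ ν·ξ):
  Q: 119.4 − 1(55.76) − 1(12.78) = 50.86
  V: 410.6 − 2(55.76) − 2(12.78) = 273.5
  P: 0 + 1(55.76) = 55.76
  R: 0 + 2(12.78) = 25.55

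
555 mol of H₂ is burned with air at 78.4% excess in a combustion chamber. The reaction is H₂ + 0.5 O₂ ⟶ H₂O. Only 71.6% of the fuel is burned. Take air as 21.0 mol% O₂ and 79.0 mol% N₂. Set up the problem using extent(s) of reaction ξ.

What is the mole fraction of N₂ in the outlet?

0.686

Stoichiometric O₂ = 0.5 × 555 = 277.5 mol; O₂ fed = 277.5 × 1.784 = 495.1 mol.
N₂ fed = 495.1 × 79/21 = 1862 mol.
Fuel reacted = 0.716 × 555 → ξ = 397.4 mol.
Outlet (n = n₀ + ν ξ):
  H₂: 555 − 1(397.4) = 157.6
  O₂: 495.1 − 0.5(397.4) = 296.4
  N₂: 1862 (inert)
  H₂O: 0 + 1(397.4) = 397.4
Total out = 2714 mol; y_N₂ = 1862 / 2714 = 0.6863.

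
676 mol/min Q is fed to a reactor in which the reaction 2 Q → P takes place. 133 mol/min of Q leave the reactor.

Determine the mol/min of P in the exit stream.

272 mol/min

For Q: n = n₀ − 2ξ → 133 = 676 − 2ξ, giving ξ = 271.5 mol/min.
Outlet amounts (n = n₀ + ν ξ):
  Q: 676 − 2(271.5) = 133
  P: 0 + 1(271.5) = 271.5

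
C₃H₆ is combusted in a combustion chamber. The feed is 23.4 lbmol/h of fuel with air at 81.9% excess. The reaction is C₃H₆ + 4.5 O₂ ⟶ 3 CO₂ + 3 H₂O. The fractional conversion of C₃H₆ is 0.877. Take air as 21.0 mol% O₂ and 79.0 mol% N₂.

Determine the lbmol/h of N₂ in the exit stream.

Stoichiometric O₂ = 4.5 × 23.4 = 105.3 lbmol/h; O₂ fed = 105.3 × 1.819 = 191.5 lbmol/h.
N₂ fed = 191.5 × 79/21 = 720.6 lbmol/h.
Fuel reacted = 0.877 × 23.4 → ξ = 20.52 lbmol/h.
Outlet (n = n₀ + ν ξ):
  C₃H₆: 23.4 − 1(20.52) = 2.878
  O₂: 191.5 − 4.5(20.52) = 99.19
  N₂: 720.6 (inert)
  CO₂: 0 + 3(20.52) = 61.57
  H₂O: 0 + 3(20.52) = 61.57

721 lbmol/h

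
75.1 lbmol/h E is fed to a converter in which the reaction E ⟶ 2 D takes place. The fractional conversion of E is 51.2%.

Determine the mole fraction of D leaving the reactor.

0.677

E reacted = 0.512 × 75.1 = 38.45 lbmol/h; ν_E = −1, so ξ = 38.45/1 = 38.45 lbmol/h.
Outlet amounts (n = n₀ + ν ξ):
  E: 75.1 − 1(38.45) = 36.65
  D: 0 + 2(38.45) = 76.9
Total out = 113.6 lbmol/h; y_D = 76.9 / 113.6 = 0.6772.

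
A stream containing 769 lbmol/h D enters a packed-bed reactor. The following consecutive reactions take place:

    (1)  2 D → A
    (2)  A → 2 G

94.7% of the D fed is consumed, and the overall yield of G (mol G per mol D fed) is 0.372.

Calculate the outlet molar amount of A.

221 lbmol/h

Conversion of D: D consumed = 2ξ₁ = 0.947 × 769 → ξ₁ = 364.1 lbmol/h.
Yield of G: 2ξ₂ / 769 = 0.372 → ξ₂ = 143 lbmol/h.
Outlet amounts (n = n₀ + Σ ν·ξ):
  D: 769 − 2(364.1) = 40.76
  A: 0 + 1(364.1) − 1(143) = 221.1
  G: 0 + 2(143) = 286.1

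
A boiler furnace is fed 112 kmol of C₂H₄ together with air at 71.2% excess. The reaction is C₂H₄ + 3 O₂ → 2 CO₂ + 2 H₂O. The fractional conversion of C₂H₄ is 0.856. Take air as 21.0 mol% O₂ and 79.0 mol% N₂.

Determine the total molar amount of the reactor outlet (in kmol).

Stoichiometric O₂ = 3 × 112 = 336 kmol; O₂ fed = 336 × 1.712 = 575.2 kmol.
N₂ fed = 575.2 × 79/21 = 2164 kmol.
Fuel reacted = 0.856 × 112 → ξ = 95.87 kmol.
Outlet (n = n₀ + ν ξ):
  C₂H₄: 112 − 1(95.87) = 16.13
  O₂: 575.2 − 3(95.87) = 287.6
  N₂: 2164 (inert)
  CO₂: 0 + 2(95.87) = 191.7
  H₂O: 0 + 2(95.87) = 191.7
Total out = 16.13 + 287.6 + 2164 + 191.7 + 191.7 = 2851 kmol.

2850 kmol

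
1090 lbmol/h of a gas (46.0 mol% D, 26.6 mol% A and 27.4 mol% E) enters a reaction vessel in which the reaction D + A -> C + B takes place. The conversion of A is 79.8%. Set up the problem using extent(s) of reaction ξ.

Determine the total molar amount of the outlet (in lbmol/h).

A reacted = 0.798 × 289.9 = 231.4 lbmol/h; ν_A = −1, so ξ = 231.4/1 = 231.4 lbmol/h.
Outlet amounts (n = n₀ + ν ξ):
  D: 501.4 − 1(231.4) = 270
  A: 289.9 − 1(231.4) = 58.57
  C: 0 + 1(231.4) = 231.4
  B: 0 + 1(231.4) = 231.4
  E: 298.7 (inert)
Total out = 270 + 58.57 + 231.4 + 231.4 + 298.7 = 1090 lbmol/h.

1090 lbmol/h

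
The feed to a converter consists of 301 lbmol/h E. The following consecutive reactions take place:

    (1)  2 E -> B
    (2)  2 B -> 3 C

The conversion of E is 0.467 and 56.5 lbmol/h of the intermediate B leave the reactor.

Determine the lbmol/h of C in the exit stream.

20.7 lbmol/h

Conversion of E: E consumed = 2ξ₁ = 0.467 × 301 → ξ₁ = 70.28 lbmol/h.
B balance: n_B = 0 + 1ξ₁ − 2ξ₂ = 56.5 → ξ₂ = (1·70.28 − 56.5)/2 = 6.892 lbmol/h.
Outlet amounts (n = n₀ + Σ ν·ξ):
  E: 301 − 2(70.28) = 160.4
  B: 0 + 1(70.28) − 2(6.892) = 56.5
  C: 0 + 3(6.892) = 20.68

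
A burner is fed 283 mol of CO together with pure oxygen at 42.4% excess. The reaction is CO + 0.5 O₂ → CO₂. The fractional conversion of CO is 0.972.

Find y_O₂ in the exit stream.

0.184

Stoichiometric O₂ = 0.5 × 283 = 141.5 mol; O₂ fed = 141.5 × 1.424 = 201.5 mol.
Fuel reacted = 0.972 × 283 → ξ = 275.1 mol.
Outlet (n = n₀ + ν ξ):
  CO: 283 − 1(275.1) = 7.924
  O₂: 201.5 − 0.5(275.1) = 63.96
  CO₂: 0 + 1(275.1) = 275.1
Total out = 347 mol; y_O₂ = 63.96 / 347 = 0.1843.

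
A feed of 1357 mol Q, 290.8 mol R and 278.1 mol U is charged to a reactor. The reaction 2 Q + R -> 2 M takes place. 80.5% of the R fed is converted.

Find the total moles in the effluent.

1690 mol

R reacted = 0.805 × 290.8 = 234.1 mol; ν_R = −1, so ξ = 234.1/1 = 234.1 mol.
Outlet amounts (n = n₀ + ν ξ):
  Q: 1357 − 2(234.1) = 888.8
  R: 290.8 − 1(234.1) = 56.71
  M: 0 + 2(234.1) = 468.2
  U: 278.1 (inert)
Total out = 888.8 + 56.71 + 468.2 + 278.1 = 1692 mol.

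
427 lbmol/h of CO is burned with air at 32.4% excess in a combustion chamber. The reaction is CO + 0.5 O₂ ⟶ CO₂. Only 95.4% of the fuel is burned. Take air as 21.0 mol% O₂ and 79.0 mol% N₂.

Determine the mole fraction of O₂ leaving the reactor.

Stoichiometric O₂ = 0.5 × 427 = 213.5 lbmol/h; O₂ fed = 213.5 × 1.324 = 282.7 lbmol/h.
N₂ fed = 282.7 × 79/21 = 1063 lbmol/h.
Fuel reacted = 0.954 × 427 → ξ = 407.4 lbmol/h.
Outlet (n = n₀ + ν ξ):
  CO: 427 − 1(407.4) = 19.64
  O₂: 282.7 − 0.5(407.4) = 79
  N₂: 1063 (inert)
  CO₂: 0 + 1(407.4) = 407.4
Total out = 1569 lbmol/h; y_O₂ = 79 / 1569 = 0.05033.

0.0503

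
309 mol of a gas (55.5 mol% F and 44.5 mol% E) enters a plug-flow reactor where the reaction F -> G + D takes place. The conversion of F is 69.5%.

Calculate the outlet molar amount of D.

119 mol

F reacted = 0.695 × 171.5 = 119.2 mol; ν_F = −1, so ξ = 119.2/1 = 119.2 mol.
Outlet amounts (n = n₀ + ν ξ):
  F: 171.5 − 1(119.2) = 52.31
  G: 0 + 1(119.2) = 119.2
  D: 0 + 1(119.2) = 119.2
  E: 137.5 (inert)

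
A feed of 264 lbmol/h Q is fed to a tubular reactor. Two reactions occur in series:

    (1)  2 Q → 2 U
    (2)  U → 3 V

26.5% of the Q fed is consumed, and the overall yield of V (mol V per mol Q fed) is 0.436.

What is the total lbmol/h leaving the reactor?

Conversion of Q: Q consumed = 2ξ₁ = 0.265 × 264 → ξ₁ = 34.98 lbmol/h.
Yield of V: 3ξ₂ / 264 = 0.436 → ξ₂ = 38.37 lbmol/h.
Outlet amounts (n = n₀ + Σ ν·ξ):
  Q: 264 − 2(34.98) = 194
  U: 0 + 2(34.98) − 1(38.37) = 31.59
  V: 0 + 3(38.37) = 115.1
Total out = 194 + 31.59 + 115.1 = 340.7 lbmol/h.

341 lbmol/h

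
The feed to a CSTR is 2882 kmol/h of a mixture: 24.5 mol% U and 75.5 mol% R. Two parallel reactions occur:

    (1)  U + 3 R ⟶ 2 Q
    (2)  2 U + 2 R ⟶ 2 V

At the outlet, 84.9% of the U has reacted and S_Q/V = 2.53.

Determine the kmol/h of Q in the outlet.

670 kmol/h

Conversion of U: U consumed = 0.849 × 706.1 = 599.5 kmol/h = 1ξ₁ + 2ξ₂.
Selectivity: 2ξ₁ / (2ξ₂) = 2.53 → ξ₁ = 2.53 ξ₂.
Substitute: (1·2.53 + 2) ξ₂ = 599.5 → ξ₂ = 132.3 kmol/h, ξ₁ = 334.8 kmol/h.
Outlet amounts (n = n₀ + Σ ν·ξ):
  U: 706.1 − 1(334.8) − 2(132.3) = 106.6
  R: 2176 − 3(334.8) − 2(132.3) = 906.8
  Q: 0 + 2(334.8) = 669.6
  V: 0 + 2(132.3) = 264.7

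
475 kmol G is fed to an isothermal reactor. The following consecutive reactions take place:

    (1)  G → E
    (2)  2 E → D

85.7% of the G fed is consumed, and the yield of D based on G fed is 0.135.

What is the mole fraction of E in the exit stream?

0.679

Conversion of G: G consumed = 1ξ₁ = 0.857 × 475 → ξ₁ = 407.1 kmol.
Yield of D: 1ξ₂ / 475 = 0.135 → ξ₂ = 64.12 kmol.
Outlet amounts (n = n₀ + Σ ν·ξ):
  G: 475 − 1(407.1) = 67.93
  E: 0 + 1(407.1) − 2(64.12) = 278.8
  D: 0 + 1(64.12) = 64.12
Total out = 410.9 kmol; y_E = 278.8 / 410.9 = 0.6786.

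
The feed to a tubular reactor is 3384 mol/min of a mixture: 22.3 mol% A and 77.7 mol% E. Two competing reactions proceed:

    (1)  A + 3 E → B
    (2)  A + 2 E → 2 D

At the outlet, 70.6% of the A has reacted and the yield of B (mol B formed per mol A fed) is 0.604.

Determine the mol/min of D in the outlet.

Yield of B: 1ξ₁ / 754.6 = 0.604 → ξ₁ = 455.8 mol/min.
Conversion of A: 1ξ₁ + 1ξ₂ = 0.706 × 754.6 = 532.8 → ξ₂ = 76.97 mol/min.
Outlet amounts (n = n₀ + Σ ν·ξ):
  A: 754.6 − 1(455.8) − 1(76.97) = 221.9
  E: 2629 − 3(455.8) − 2(76.97) = 1108
  B: 0 + 1(455.8) = 455.8
  D: 0 + 2(76.97) = 153.9

154 mol/min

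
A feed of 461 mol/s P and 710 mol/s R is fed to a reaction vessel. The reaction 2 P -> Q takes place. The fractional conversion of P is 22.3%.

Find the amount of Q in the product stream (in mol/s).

P reacted = 0.223 × 461 = 102.8 mol/s; ν_P = −2, so ξ = 102.8/2 = 51.4 mol/s.
Outlet amounts (n = n₀ + ν ξ):
  P: 461 − 2(51.4) = 358.2
  Q: 0 + 1(51.4) = 51.4
  R: 710 (inert)

51.4 mol/s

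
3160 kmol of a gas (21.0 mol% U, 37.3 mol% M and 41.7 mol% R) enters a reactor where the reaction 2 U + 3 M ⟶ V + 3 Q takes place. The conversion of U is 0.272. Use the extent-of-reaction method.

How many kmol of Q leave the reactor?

271 kmol

U reacted = 0.272 × 663.6 = 180.5 kmol; ν_U = −2, so ξ = 180.5/2 = 90.25 kmol.
Outlet amounts (n = n₀ + ν ξ):
  U: 663.6 − 2(90.25) = 483.1
  M: 1179 − 3(90.25) = 907.9
  V: 0 + 1(90.25) = 90.25
  Q: 0 + 3(90.25) = 270.7
  R: 1318 (inert)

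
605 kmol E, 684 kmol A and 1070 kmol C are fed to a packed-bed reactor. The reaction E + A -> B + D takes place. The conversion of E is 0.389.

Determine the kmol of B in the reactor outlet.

E reacted = 0.389 × 605 = 235.3 kmol; ν_E = −1, so ξ = 235.3/1 = 235.3 kmol.
Outlet amounts (n = n₀ + ν ξ):
  E: 605 − 1(235.3) = 369.7
  A: 684 − 1(235.3) = 448.7
  B: 0 + 1(235.3) = 235.3
  D: 0 + 1(235.3) = 235.3
  C: 1070 (inert)

235 kmol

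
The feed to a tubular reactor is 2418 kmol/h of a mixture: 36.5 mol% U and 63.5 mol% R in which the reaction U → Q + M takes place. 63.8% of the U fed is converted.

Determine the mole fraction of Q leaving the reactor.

0.189

U reacted = 0.638 × 882.6 = 563.1 kmol/h; ν_U = −1, so ξ = 563.1/1 = 563.1 kmol/h.
Outlet amounts (n = n₀ + ν ξ):
  U: 882.6 − 1(563.1) = 319.5
  Q: 0 + 1(563.1) = 563.1
  M: 0 + 1(563.1) = 563.1
  R: 1535 (inert)
Total out = 2981 kmol/h; y_Q = 563.1 / 2981 = 0.1889.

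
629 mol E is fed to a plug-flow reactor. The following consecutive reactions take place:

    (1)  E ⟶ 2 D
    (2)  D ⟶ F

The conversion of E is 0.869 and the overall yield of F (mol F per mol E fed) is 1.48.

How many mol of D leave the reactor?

Conversion of E: E consumed = 1ξ₁ = 0.869 × 629 → ξ₁ = 546.6 mol.
Yield of F: 1ξ₂ / 629 = 1.48 → ξ₂ = 930.9 mol.
Outlet amounts (n = n₀ + Σ ν·ξ):
  E: 629 − 1(546.6) = 82.4
  D: 0 + 2(546.6) − 1(930.9) = 162.3
  F: 0 + 1(930.9) = 930.9

162 mol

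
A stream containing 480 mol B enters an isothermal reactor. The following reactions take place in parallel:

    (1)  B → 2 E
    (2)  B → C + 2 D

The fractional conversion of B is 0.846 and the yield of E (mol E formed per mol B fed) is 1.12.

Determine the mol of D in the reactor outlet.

Yield of E: 2ξ₁ / 480 = 1.12 → ξ₁ = 268.8 mol.
Conversion of B: 1ξ₁ + 1ξ₂ = 0.846 × 480 = 406.1 → ξ₂ = 137.3 mol.
Outlet amounts (n = n₀ + Σ ν·ξ):
  B: 480 − 1(268.8) − 1(137.3) = 73.92
  E: 0 + 2(268.8) = 537.6
  C: 0 + 1(137.3) = 137.3
  D: 0 + 2(137.3) = 274.6

275 mol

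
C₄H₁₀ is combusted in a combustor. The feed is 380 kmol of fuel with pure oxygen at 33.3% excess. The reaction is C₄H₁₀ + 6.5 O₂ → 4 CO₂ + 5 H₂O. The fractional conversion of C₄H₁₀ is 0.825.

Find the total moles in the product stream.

Stoichiometric O₂ = 6.5 × 380 = 2470 kmol; O₂ fed = 2470 × 1.333 = 3293 kmol.
Fuel reacted = 0.825 × 380 → ξ = 313.5 kmol.
Outlet (n = n₀ + ν ξ):
  C₄H₁₀: 380 − 1(313.5) = 66.5
  O₂: 3293 − 6.5(313.5) = 1255
  CO₂: 0 + 4(313.5) = 1254
  H₂O: 0 + 5(313.5) = 1568
Total out = 66.5 + 1255 + 1254 + 1568 = 4143 kmol.

4140 kmol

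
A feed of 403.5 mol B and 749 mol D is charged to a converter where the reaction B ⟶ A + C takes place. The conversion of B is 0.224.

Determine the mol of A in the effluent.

90.4 mol

B reacted = 0.224 × 403.5 = 90.38 mol; ν_B = −1, so ξ = 90.38/1 = 90.38 mol.
Outlet amounts (n = n₀ + ν ξ):
  B: 403.5 − 1(90.38) = 313.1
  A: 0 + 1(90.38) = 90.38
  C: 0 + 1(90.38) = 90.38
  D: 749 (inert)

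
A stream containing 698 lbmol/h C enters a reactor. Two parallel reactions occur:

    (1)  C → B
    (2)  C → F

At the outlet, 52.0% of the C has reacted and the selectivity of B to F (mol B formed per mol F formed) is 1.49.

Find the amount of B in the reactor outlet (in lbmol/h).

Conversion of C: C consumed = 0.52 × 698 = 363 lbmol/h = 1ξ₁ + 1ξ₂.
Selectivity: 1ξ₁ / (1ξ₂) = 1.49 → ξ₁ = 1.49 ξ₂.
Substitute: (1·1.49 + 1) ξ₂ = 363 → ξ₂ = 145.8 lbmol/h, ξ₁ = 217.2 lbmol/h.
Outlet amounts (n = n₀ + Σ ν·ξ):
  C: 698 − 1(217.2) − 1(145.8) = 335
  B: 0 + 1(217.2) = 217.2
  F: 0 + 1(145.8) = 145.8

217 lbmol/h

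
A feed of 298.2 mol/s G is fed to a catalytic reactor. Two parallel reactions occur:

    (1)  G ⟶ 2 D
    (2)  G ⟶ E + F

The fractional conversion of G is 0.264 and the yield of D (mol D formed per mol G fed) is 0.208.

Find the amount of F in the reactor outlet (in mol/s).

Yield of D: 2ξ₁ / 298.2 = 0.208 → ξ₁ = 31.01 mol/s.
Conversion of G: 1ξ₁ + 1ξ₂ = 0.264 × 298.2 = 78.72 → ξ₂ = 47.71 mol/s.
Outlet amounts (n = n₀ + Σ ν·ξ):
  G: 298.2 − 1(31.01) − 1(47.71) = 219.5
  D: 0 + 2(31.01) = 62.03
  E: 0 + 1(47.71) = 47.71
  F: 0 + 1(47.71) = 47.71

47.7 mol/s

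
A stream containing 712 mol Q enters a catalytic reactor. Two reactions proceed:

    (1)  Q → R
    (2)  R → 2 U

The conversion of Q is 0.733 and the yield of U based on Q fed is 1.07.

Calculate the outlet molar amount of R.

Conversion of Q: Q consumed = 1ξ₁ = 0.733 × 712 → ξ₁ = 521.9 mol.
Yield of U: 2ξ₂ / 712 = 1.07 → ξ₂ = 380.9 mol.
Outlet amounts (n = n₀ + Σ ν·ξ):
  Q: 712 − 1(521.9) = 190.1
  R: 0 + 1(521.9) − 1(380.9) = 141
  U: 0 + 2(380.9) = 761.8

141 mol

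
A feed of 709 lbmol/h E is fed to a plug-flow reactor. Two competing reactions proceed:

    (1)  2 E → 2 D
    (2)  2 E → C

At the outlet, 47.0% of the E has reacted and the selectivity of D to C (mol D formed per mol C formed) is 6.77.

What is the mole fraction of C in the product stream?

0.0566

Conversion of E: E consumed = 0.47 × 709 = 333.2 lbmol/h = 2ξ₁ + 2ξ₂.
Selectivity: 2ξ₁ / (1ξ₂) = 6.77 → ξ₁ = 3.385 ξ₂.
Substitute: (2·3.385 + 2) ξ₂ = 333.2 → ξ₂ = 38 lbmol/h, ξ₁ = 128.6 lbmol/h.
Outlet amounts (n = n₀ + Σ ν·ξ):
  E: 709 − 2(128.6) − 2(38) = 375.8
  D: 0 + 2(128.6) = 257.2
  C: 0 + 1(38) = 38
Total out = 671 lbmol/h; y_C = 38 / 671 = 0.05663.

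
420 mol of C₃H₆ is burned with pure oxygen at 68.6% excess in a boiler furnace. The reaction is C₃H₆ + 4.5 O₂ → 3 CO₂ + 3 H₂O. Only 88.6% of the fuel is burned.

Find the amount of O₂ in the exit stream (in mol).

Stoichiometric O₂ = 4.5 × 420 = 1890 mol; O₂ fed = 1890 × 1.686 = 3187 mol.
Fuel reacted = 0.886 × 420 → ξ = 372.1 mol.
Outlet (n = n₀ + ν ξ):
  C₃H₆: 420 − 1(372.1) = 47.88
  O₂: 3187 − 4.5(372.1) = 1512
  CO₂: 0 + 3(372.1) = 1116
  H₂O: 0 + 3(372.1) = 1116

1510 mol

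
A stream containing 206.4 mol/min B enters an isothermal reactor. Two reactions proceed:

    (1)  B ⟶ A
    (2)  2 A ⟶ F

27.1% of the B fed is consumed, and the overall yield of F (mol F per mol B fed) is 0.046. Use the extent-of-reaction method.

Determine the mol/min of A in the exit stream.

36.9 mol/min

Conversion of B: B consumed = 1ξ₁ = 0.271 × 206.4 → ξ₁ = 55.93 mol/min.
Yield of F: 1ξ₂ / 206.4 = 0.046 → ξ₂ = 9.494 mol/min.
Outlet amounts (n = n₀ + Σ ν·ξ):
  B: 206.4 − 1(55.93) = 150.5
  A: 0 + 1(55.93) − 2(9.494) = 36.95
  F: 0 + 1(9.494) = 9.494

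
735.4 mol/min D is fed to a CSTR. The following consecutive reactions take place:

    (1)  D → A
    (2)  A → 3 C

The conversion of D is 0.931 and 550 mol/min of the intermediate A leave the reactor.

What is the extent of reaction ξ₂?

Conversion of D: D consumed = 1ξ₁ = 0.931 × 735.4 → ξ₁ = 684.7 mol/min.
A balance: n_A = 0 + 1ξ₁ − 1ξ₂ = 550 → ξ₂ = (1·684.7 − 550)/1 = 134.7 mol/min.
Outlet amounts (n = n₀ + Σ ν·ξ):
  D: 735.4 − 1(684.7) = 50.74
  A: 0 + 1(684.7) − 1(134.7) = 550
  C: 0 + 3(134.7) = 404

ξ₂ = 135 mol/min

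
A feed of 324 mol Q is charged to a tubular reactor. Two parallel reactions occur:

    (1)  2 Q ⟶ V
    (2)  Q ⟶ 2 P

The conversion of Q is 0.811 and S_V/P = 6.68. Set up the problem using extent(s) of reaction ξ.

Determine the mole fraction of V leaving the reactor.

Conversion of Q: Q consumed = 0.811 × 324 = 262.8 mol = 2ξ₁ + 1ξ₂.
Selectivity: 1ξ₁ / (2ξ₂) = 6.68 → ξ₁ = 13.36 ξ₂.
Substitute: (2·13.36 + 1) ξ₂ = 262.8 → ξ₂ = 9.479 mol, ξ₁ = 126.6 mol.
Outlet amounts (n = n₀ + Σ ν·ξ):
  Q: 324 − 2(126.6) − 1(9.479) = 61.24
  V: 0 + 1(126.6) = 126.6
  P: 0 + 2(9.479) = 18.96
Total out = 206.8 mol; y_V = 126.6 / 206.8 = 0.6123.

0.612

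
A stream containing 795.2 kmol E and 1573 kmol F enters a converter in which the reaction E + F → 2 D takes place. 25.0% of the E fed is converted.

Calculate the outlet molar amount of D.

398 kmol

E reacted = 0.25 × 795.2 = 198.8 kmol; ν_E = −1, so ξ = 198.8/1 = 198.8 kmol.
Outlet amounts (n = n₀ + ν ξ):
  E: 795.2 − 1(198.8) = 596.4
  F: 1573 − 1(198.8) = 1374
  D: 0 + 2(198.8) = 397.6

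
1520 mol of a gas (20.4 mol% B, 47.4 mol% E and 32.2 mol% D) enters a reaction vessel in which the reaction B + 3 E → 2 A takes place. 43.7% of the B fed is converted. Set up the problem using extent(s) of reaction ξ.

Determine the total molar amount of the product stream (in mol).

1250 mol

B reacted = 0.437 × 310.1 = 135.5 mol; ν_B = −1, so ξ = 135.5/1 = 135.5 mol.
Outlet amounts (n = n₀ + ν ξ):
  B: 310.1 − 1(135.5) = 174.6
  E: 720.5 − 3(135.5) = 314
  A: 0 + 2(135.5) = 271
  D: 489.4 (inert)
Total out = 174.6 + 314 + 271 + 489.4 = 1249 mol.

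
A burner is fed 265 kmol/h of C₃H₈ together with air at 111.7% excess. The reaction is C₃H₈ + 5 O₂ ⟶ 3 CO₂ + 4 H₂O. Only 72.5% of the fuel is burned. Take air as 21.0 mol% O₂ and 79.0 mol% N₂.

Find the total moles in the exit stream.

13800 kmol/h

Stoichiometric O₂ = 5 × 265 = 1325 kmol/h; O₂ fed = 1325 × 2.117 = 2805 kmol/h.
N₂ fed = 2805 × 79/21 = 10550 kmol/h.
Fuel reacted = 0.725 × 265 → ξ = 192.1 kmol/h.
Outlet (n = n₀ + ν ξ):
  C₃H₈: 265 − 1(192.1) = 72.88
  O₂: 2805 − 5(192.1) = 1844
  N₂: 10550 (inert)
  CO₂: 0 + 3(192.1) = 576.4
  H₂O: 0 + 4(192.1) = 768.5
Total out = 72.88 + 1844 + 10550 + 576.4 + 768.5 = 13810 kmol/h.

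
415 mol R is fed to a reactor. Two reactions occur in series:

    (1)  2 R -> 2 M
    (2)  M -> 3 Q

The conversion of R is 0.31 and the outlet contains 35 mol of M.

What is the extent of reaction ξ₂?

ξ₂ = 93.7 mol

Conversion of R: R consumed = 2ξ₁ = 0.31 × 415 → ξ₁ = 64.33 mol.
M balance: n_M = 0 + 2ξ₁ − 1ξ₂ = 35 → ξ₂ = (2·64.33 − 35)/1 = 93.65 mol.
Outlet amounts (n = n₀ + Σ ν·ξ):
  R: 415 − 2(64.33) = 286.4
  M: 0 + 2(64.33) − 1(93.65) = 35
  Q: 0 + 3(93.65) = 281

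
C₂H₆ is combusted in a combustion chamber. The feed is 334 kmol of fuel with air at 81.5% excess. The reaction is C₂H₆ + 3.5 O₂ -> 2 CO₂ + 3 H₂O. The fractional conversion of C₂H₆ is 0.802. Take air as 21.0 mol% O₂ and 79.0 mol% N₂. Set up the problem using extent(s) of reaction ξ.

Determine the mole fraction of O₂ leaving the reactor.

Stoichiometric O₂ = 3.5 × 334 = 1169 kmol; O₂ fed = 1169 × 1.815 = 2122 kmol.
N₂ fed = 2122 × 79/21 = 7982 kmol.
Fuel reacted = 0.802 × 334 → ξ = 267.9 kmol.
Outlet (n = n₀ + ν ξ):
  C₂H₆: 334 − 1(267.9) = 66.13
  O₂: 2122 − 3.5(267.9) = 1184
  N₂: 7982 (inert)
  CO₂: 0 + 2(267.9) = 535.7
  H₂O: 0 + 3(267.9) = 803.6
Total out = 10570 kmol; y_O₂ = 1184 / 10570 = 0.112.

0.112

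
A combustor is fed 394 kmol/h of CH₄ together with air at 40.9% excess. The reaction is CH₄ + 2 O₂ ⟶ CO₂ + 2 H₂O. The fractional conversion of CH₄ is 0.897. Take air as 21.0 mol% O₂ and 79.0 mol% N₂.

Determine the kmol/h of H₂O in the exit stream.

707 kmol/h

Stoichiometric O₂ = 2 × 394 = 788 kmol/h; O₂ fed = 788 × 1.409 = 1110 kmol/h.
N₂ fed = 1110 × 79/21 = 4177 kmol/h.
Fuel reacted = 0.897 × 394 → ξ = 353.4 kmol/h.
Outlet (n = n₀ + ν ξ):
  CH₄: 394 − 1(353.4) = 40.58
  O₂: 1110 − 2(353.4) = 403.5
  N₂: 4177 (inert)
  CO₂: 0 + 1(353.4) = 353.4
  H₂O: 0 + 2(353.4) = 706.8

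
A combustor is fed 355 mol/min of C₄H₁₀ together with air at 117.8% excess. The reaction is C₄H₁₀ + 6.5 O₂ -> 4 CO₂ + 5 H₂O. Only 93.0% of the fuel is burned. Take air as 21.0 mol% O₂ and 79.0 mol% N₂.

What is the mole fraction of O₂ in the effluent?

0.116

Stoichiometric O₂ = 6.5 × 355 = 2308 mol/min; O₂ fed = 2308 × 2.178 = 5026 mol/min.
N₂ fed = 5026 × 79/21 = 18910 mol/min.
Fuel reacted = 0.93 × 355 → ξ = 330.2 mol/min.
Outlet (n = n₀ + ν ξ):
  C₄H₁₀: 355 − 1(330.2) = 24.85
  O₂: 5026 − 6.5(330.2) = 2880
  N₂: 18910 (inert)
  CO₂: 0 + 4(330.2) = 1321
  H₂O: 0 + 5(330.2) = 1651
Total out = 24780 mol/min; y_O₂ = 2880 / 24780 = 0.1162.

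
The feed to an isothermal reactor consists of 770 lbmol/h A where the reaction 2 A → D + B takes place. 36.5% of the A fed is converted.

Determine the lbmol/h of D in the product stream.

141 lbmol/h

A reacted = 0.365 × 770 = 281.1 lbmol/h; ν_A = −2, so ξ = 281.1/2 = 140.5 lbmol/h.
Outlet amounts (n = n₀ + ν ξ):
  A: 770 − 2(140.5) = 488.9
  D: 0 + 1(140.5) = 140.5
  B: 0 + 1(140.5) = 140.5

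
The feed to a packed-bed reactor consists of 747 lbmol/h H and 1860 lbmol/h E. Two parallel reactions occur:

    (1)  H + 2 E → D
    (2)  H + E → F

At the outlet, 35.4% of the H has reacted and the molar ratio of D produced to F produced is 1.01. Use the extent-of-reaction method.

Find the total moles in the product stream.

Conversion of H: H consumed = 0.354 × 747 = 264.4 lbmol/h = 1ξ₁ + 1ξ₂.
Selectivity: 1ξ₁ / (1ξ₂) = 1.01 → ξ₁ = 1.01 ξ₂.
Substitute: (1·1.01 + 1) ξ₂ = 264.4 → ξ₂ = 131.6 lbmol/h, ξ₁ = 132.9 lbmol/h.
Outlet amounts (n = n₀ + Σ ν·ξ):
  H: 747 − 1(132.9) − 1(131.6) = 482.6
  E: 1860 − 2(132.9) − 1(131.6) = 1463
  D: 0 + 1(132.9) = 132.9
  F: 0 + 1(131.6) = 131.6
Total out = 482.6 + 1463 + 132.9 + 131.6 = 2210 lbmol/h.

2210 lbmol/h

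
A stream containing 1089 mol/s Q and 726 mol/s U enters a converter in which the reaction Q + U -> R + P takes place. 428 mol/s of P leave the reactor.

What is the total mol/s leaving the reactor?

For P: n = n₀ + 1ξ → 428 = 0 + 1ξ, giving ξ = 428 mol/s.
Outlet amounts (n = n₀ + ν ξ):
  Q: 1089 − 1(428) = 661
  U: 726 − 1(428) = 298
  R: 0 + 1(428) = 428
  P: 0 + 1(428) = 428
Total out = 661 + 298 + 428 + 428 = 1815 mol/s.

1820 mol/s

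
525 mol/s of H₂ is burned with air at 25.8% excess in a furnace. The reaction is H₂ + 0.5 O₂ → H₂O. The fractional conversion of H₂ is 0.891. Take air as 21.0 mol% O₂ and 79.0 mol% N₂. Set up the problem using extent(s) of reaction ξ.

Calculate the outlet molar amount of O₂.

96.3 mol/s

Stoichiometric O₂ = 0.5 × 525 = 262.5 mol/s; O₂ fed = 262.5 × 1.258 = 330.2 mol/s.
N₂ fed = 330.2 × 79/21 = 1242 mol/s.
Fuel reacted = 0.891 × 525 → ξ = 467.8 mol/s.
Outlet (n = n₀ + ν ξ):
  H₂: 525 − 1(467.8) = 57.22
  O₂: 330.2 − 0.5(467.8) = 96.34
  N₂: 1242 (inert)
  H₂O: 0 + 1(467.8) = 467.8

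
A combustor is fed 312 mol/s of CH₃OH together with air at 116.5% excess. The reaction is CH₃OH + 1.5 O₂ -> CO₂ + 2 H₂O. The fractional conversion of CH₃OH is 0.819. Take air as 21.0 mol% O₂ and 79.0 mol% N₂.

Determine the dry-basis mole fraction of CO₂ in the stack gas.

0.0538

Stoichiometric O₂ = 1.5 × 312 = 468 mol/s; O₂ fed = 468 × 2.165 = 1013 mol/s.
N₂ fed = 1013 × 79/21 = 3812 mol/s.
Fuel reacted = 0.819 × 312 → ξ = 255.5 mol/s.
Outlet (n = n₀ + ν ξ):
  CH₃OH: 312 − 1(255.5) = 56.47
  O₂: 1013 − 1.5(255.5) = 629.9
  N₂: 3812 (inert)
  CO₂: 0 + 1(255.5) = 255.5
  H₂O: 0 + 2(255.5) = 511.1
Dry total = 4754 mol/s; y_CO₂ (dry) = 255.5 / 4754 = 0.05376.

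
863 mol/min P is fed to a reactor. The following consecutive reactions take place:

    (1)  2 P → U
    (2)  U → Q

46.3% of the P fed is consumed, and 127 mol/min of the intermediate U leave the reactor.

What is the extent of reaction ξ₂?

Conversion of P: P consumed = 2ξ₁ = 0.463 × 863 → ξ₁ = 199.8 mol/min.
U balance: n_U = 0 + 1ξ₁ − 1ξ₂ = 127 → ξ₂ = (1·199.8 − 127)/1 = 72.78 mol/min.
Outlet amounts (n = n₀ + Σ ν·ξ):
  P: 863 − 2(199.8) = 463.4
  U: 0 + 1(199.8) − 1(72.78) = 127
  Q: 0 + 1(72.78) = 72.78

ξ₂ = 72.8 mol/min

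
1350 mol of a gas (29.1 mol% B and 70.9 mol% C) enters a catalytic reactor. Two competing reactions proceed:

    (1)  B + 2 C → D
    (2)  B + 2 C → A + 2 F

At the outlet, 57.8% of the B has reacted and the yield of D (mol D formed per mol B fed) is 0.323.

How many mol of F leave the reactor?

Yield of D: 1ξ₁ / 392.9 = 0.323 → ξ₁ = 126.9 mol.
Conversion of B: 1ξ₁ + 1ξ₂ = 0.578 × 392.9 = 227.1 → ξ₂ = 100.2 mol.
Outlet amounts (n = n₀ + Σ ν·ξ):
  B: 392.9 − 1(126.9) − 1(100.2) = 165.8
  C: 957.2 − 2(126.9) − 2(100.2) = 503
  D: 0 + 1(126.9) = 126.9
  A: 0 + 1(100.2) = 100.2
  F: 0 + 2(100.2) = 200.4

200 mol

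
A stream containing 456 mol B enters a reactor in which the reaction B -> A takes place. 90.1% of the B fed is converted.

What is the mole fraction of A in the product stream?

0.901

B reacted = 0.901 × 456 = 410.9 mol; ν_B = −1, so ξ = 410.9/1 = 410.9 mol.
Outlet amounts (n = n₀ + ν ξ):
  B: 456 − 1(410.9) = 45.14
  A: 0 + 1(410.9) = 410.9
Total out = 456 mol; y_A = 410.9 / 456 = 0.901.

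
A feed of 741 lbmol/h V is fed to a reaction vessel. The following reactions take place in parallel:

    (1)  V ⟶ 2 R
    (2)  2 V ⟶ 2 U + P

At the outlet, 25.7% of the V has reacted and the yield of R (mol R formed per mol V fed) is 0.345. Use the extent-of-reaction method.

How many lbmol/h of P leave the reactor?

Yield of R: 2ξ₁ / 741 = 0.345 → ξ₁ = 127.8 lbmol/h.
Conversion of V: 1ξ₁ + 2ξ₂ = 0.257 × 741 = 190.4 → ξ₂ = 31.31 lbmol/h.
Outlet amounts (n = n₀ + Σ ν·ξ):
  V: 741 − 1(127.8) − 2(31.31) = 550.6
  R: 0 + 2(127.8) = 255.6
  U: 0 + 2(31.31) = 62.61
  P: 0 + 1(31.31) = 31.31

31.3 lbmol/h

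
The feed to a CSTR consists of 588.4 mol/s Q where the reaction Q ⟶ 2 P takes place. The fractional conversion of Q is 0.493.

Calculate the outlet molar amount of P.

580 mol/s

Q reacted = 0.493 × 588.4 = 290.1 mol/s; ν_Q = −1, so ξ = 290.1/1 = 290.1 mol/s.
Outlet amounts (n = n₀ + ν ξ):
  Q: 588.4 − 1(290.1) = 298.3
  P: 0 + 2(290.1) = 580.2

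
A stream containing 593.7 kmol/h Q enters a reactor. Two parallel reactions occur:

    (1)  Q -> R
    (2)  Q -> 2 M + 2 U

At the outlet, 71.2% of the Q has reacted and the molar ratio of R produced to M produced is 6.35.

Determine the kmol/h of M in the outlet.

61.7 kmol/h

Conversion of Q: Q consumed = 0.712 × 593.7 = 422.7 kmol/h = 1ξ₁ + 1ξ₂.
Selectivity: 1ξ₁ / (2ξ₂) = 6.35 → ξ₁ = 12.7 ξ₂.
Substitute: (1·12.7 + 1) ξ₂ = 422.7 → ξ₂ = 30.86 kmol/h, ξ₁ = 391.9 kmol/h.
Outlet amounts (n = n₀ + Σ ν·ξ):
  Q: 593.7 − 1(391.9) − 1(30.86) = 171
  R: 0 + 1(391.9) = 391.9
  M: 0 + 2(30.86) = 61.71
  U: 0 + 2(30.86) = 61.71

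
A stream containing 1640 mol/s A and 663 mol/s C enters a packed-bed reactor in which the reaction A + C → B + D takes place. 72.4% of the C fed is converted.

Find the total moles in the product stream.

2300 mol/s

C reacted = 0.724 × 663 = 480 mol/s; ν_C = −1, so ξ = 480/1 = 480 mol/s.
Outlet amounts (n = n₀ + ν ξ):
  A: 1640 − 1(480) = 1160
  C: 663 − 1(480) = 183
  B: 0 + 1(480) = 480
  D: 0 + 1(480) = 480
Total out = 1160 + 183 + 480 + 480 = 2303 mol/s.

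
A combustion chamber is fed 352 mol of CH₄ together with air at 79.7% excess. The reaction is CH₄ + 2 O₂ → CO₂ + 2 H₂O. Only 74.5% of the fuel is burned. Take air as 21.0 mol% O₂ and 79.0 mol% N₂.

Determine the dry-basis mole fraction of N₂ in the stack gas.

Stoichiometric O₂ = 2 × 352 = 704 mol; O₂ fed = 704 × 1.797 = 1265 mol.
N₂ fed = 1265 × 79/21 = 4759 mol.
Fuel reacted = 0.745 × 352 → ξ = 262.2 mol.
Outlet (n = n₀ + ν ξ):
  CH₄: 352 − 1(262.2) = 89.76
  O₂: 1265 − 2(262.2) = 740.6
  N₂: 4759 (inert)
  CO₂: 0 + 1(262.2) = 262.2
  H₂O: 0 + 2(262.2) = 524.5
Dry total = 5852 mol; y_N₂ (dry) = 4759 / 5852 = 0.8133.

0.813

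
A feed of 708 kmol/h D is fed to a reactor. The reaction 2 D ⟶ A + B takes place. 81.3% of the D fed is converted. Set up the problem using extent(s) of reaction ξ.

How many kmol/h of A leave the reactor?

D reacted = 0.813 × 708 = 575.6 kmol/h; ν_D = −2, so ξ = 575.6/2 = 287.8 kmol/h.
Outlet amounts (n = n₀ + ν ξ):
  D: 708 − 2(287.8) = 132.4
  A: 0 + 1(287.8) = 287.8
  B: 0 + 1(287.8) = 287.8

288 kmol/h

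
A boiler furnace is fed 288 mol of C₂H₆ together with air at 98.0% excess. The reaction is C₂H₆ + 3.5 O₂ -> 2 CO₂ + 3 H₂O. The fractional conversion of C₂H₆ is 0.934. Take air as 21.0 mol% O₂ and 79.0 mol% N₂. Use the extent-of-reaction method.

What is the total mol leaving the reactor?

Stoichiometric O₂ = 3.5 × 288 = 1008 mol; O₂ fed = 1008 × 1.980 = 1996 mol.
N₂ fed = 1996 × 79/21 = 7508 mol.
Fuel reacted = 0.934 × 288 → ξ = 269 mol.
Outlet (n = n₀ + ν ξ):
  C₂H₆: 288 − 1(269) = 19.01
  O₂: 1996 − 3.5(269) = 1054
  N₂: 7508 (inert)
  CO₂: 0 + 2(269) = 538
  H₂O: 0 + 3(269) = 807
Total out = 19.01 + 1054 + 7508 + 538 + 807 = 9926 mol.

9930 mol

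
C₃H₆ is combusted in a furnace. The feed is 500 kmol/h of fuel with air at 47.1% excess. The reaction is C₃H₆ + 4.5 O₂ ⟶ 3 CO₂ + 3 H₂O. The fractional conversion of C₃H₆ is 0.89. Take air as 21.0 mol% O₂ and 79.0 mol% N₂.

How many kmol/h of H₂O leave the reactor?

Stoichiometric O₂ = 4.5 × 500 = 2250 kmol/h; O₂ fed = 2250 × 1.471 = 3310 kmol/h.
N₂ fed = 3310 × 79/21 = 12450 kmol/h.
Fuel reacted = 0.89 × 500 → ξ = 445 kmol/h.
Outlet (n = n₀ + ν ξ):
  C₃H₆: 500 − 1(445) = 55
  O₂: 3310 − 4.5(445) = 1307
  N₂: 12450 (inert)
  CO₂: 0 + 3(445) = 1335
  H₂O: 0 + 3(445) = 1335

1340 kmol/h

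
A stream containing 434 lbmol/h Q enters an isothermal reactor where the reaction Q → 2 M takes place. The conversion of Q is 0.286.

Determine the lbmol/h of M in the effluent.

Q reacted = 0.286 × 434 = 124.1 lbmol/h; ν_Q = −1, so ξ = 124.1/1 = 124.1 lbmol/h.
Outlet amounts (n = n₀ + ν ξ):
  Q: 434 − 1(124.1) = 309.9
  M: 0 + 2(124.1) = 248.2

248 lbmol/h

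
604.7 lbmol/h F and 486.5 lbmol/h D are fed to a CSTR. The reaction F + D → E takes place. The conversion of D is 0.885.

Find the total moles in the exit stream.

661 lbmol/h

D reacted = 0.885 × 486.5 = 430.6 lbmol/h; ν_D = −1, so ξ = 430.6/1 = 430.6 lbmol/h.
Outlet amounts (n = n₀ + ν ξ):
  F: 604.7 − 1(430.6) = 174.1
  D: 486.5 − 1(430.6) = 55.95
  E: 0 + 1(430.6) = 430.6
Total out = 174.1 + 55.95 + 430.6 = 660.6 lbmol/h.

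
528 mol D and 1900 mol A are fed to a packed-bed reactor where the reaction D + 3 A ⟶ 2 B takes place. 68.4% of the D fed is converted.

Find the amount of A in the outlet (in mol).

817 mol

D reacted = 0.684 × 528 = 361.2 mol; ν_D = −1, so ξ = 361.2/1 = 361.2 mol.
Outlet amounts (n = n₀ + ν ξ):
  D: 528 − 1(361.2) = 166.8
  A: 1900 − 3(361.2) = 816.5
  B: 0 + 2(361.2) = 722.3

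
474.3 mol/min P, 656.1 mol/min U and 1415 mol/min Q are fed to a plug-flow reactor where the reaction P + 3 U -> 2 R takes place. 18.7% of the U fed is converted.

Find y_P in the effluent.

U reacted = 0.187 × 656.1 = 122.7 mol/min; ν_U = −3, so ξ = 122.7/3 = 40.9 mol/min.
Outlet amounts (n = n₀ + ν ξ):
  P: 474.3 − 1(40.9) = 433.4
  U: 656.1 − 3(40.9) = 533.4
  R: 0 + 2(40.9) = 81.79
  Q: 1415 (inert)
Total out = 2464 mol/min; y_P = 433.4 / 2464 = 0.1759.

0.176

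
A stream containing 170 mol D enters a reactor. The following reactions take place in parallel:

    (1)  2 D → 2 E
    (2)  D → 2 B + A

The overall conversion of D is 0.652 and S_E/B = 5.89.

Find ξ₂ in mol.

Conversion of D: D consumed = 0.652 × 170 = 110.8 mol = 2ξ₁ + 1ξ₂.
Selectivity: 2ξ₁ / (2ξ₂) = 5.89 → ξ₁ = 5.89 ξ₂.
Substitute: (2·5.89 + 1) ξ₂ = 110.8 → ξ₂ = 8.673 mol, ξ₁ = 51.08 mol.
Outlet amounts (n = n₀ + Σ ν·ξ):
  D: 170 − 2(51.08) − 1(8.673) = 59.16
  E: 0 + 2(51.08) = 102.2
  B: 0 + 2(8.673) = 17.35
  A: 0 + 1(8.673) = 8.673

ξ₂ = 8.67 mol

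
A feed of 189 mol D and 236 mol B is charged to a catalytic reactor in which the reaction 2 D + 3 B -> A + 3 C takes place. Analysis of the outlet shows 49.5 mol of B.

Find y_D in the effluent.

For B: n = n₀ − 3ξ → 49.5 = 236 − 3ξ, giving ξ = 62.17 mol.
Outlet amounts (n = n₀ + ν ξ):
  D: 189 − 2(62.17) = 64.67
  B: 236 − 3(62.17) = 49.5
  A: 0 + 1(62.17) = 62.17
  C: 0 + 3(62.17) = 186.5
Total out = 362.8 mol; y_D = 64.67 / 362.8 = 0.1782.

0.178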